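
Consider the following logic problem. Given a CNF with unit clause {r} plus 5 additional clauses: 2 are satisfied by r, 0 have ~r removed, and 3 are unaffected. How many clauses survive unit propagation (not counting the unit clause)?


Satisfied (removed): 2
Shortened (remain): 0
Unchanged (remain): 3
Remaining = 0 + 3 = 3

3


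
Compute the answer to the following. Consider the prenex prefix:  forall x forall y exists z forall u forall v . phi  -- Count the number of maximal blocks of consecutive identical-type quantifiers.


Quantifier-type sequence: A A E A A  (A=forall, E=exists)
Group into maximal same-type runs:
  Ax2 | Ex1 | Ax2
Number of blocks = 3

3


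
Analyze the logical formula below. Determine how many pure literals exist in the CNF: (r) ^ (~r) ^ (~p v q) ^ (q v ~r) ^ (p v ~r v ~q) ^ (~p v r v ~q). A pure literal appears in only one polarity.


Check each variable for pure literal status:
p: mixed (not pure)
q: mixed (not pure)
r: mixed (not pure)
Pure literal count = 0

0


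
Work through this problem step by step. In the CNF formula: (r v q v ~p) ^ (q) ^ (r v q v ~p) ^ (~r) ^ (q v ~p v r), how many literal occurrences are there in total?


Counting literals in each clause:
Clause 1: 3 literal(s)
Clause 2: 1 literal(s)
Clause 3: 3 literal(s)
Clause 4: 1 literal(s)
Clause 5: 3 literal(s)
Total = 11

11


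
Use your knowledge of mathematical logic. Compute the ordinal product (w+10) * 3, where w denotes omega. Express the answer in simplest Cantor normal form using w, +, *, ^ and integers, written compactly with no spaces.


Compute (w+10) * 3.
Ordinal * is associative and left-distributive over +, but NOT commutative; for finite n>1, n*w = w but w*n stays w*n.
(w+10) * 3 = (w+10) repeated 3 times. Each intermediate +10 is absorbed by the following w; only the last survives: w*3+10.
Result = w*3+10

w*3+10


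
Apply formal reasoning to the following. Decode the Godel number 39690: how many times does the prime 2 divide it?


Factorize 39690 by dividing by 2 repeatedly.
Division steps: 2 divides 39690 exactly 1 time(s).
Exponent of 2 = 1

1


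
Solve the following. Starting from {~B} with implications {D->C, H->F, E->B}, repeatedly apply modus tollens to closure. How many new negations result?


Initial negated facts: {~B}
Apply modus tollens to closure:
  ~B and E->B  =>  ~E
Final negated: {~B, ~E}
New negations: {~E}
Count = 1

1


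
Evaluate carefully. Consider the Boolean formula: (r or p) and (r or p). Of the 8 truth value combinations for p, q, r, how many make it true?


Evaluate all 8 assignments for p, q, r:
p=0, q=0, r=0: 0
p=0, q=0, r=1: 1
p=0, q=1, r=0: 0
p=0, q=1, r=1: 1
p=1, q=0, r=0: 1
p=1, q=0, r=1: 1
p=1, q=1, r=0: 1
p=1, q=1, r=1: 1
Satisfying count = 6

6


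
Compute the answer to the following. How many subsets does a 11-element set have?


The power set of a set with n elements has 2^n elements.
|P(S)| = 2^11 = 2048

2048


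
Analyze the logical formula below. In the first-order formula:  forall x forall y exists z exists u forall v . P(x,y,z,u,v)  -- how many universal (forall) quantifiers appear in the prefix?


Quantifier prefix: forall x forall y exists z exists u forall v
Mark each quantifier type:
  U U E E U
Universal count = 3, Existential count = 2
Asked for universal (forall) quantifiers: 3

3


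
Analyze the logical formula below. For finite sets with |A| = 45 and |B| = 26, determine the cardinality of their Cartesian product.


The Cartesian product A x B contains all ordered pairs (a, b).
|A x B| = |A| * |B| = 45 * 26 = 1170

1170


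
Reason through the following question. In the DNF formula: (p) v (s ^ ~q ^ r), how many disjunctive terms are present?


A DNF formula is a disjunction of terms (conjunctions).
Terms are separated by v.
Counting the disjuncts: 2 terms.

2


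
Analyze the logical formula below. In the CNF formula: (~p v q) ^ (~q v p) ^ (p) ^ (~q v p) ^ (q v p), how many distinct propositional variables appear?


Identify each variable that appears in the formula.
Variables found: p, q
Count = 2

2


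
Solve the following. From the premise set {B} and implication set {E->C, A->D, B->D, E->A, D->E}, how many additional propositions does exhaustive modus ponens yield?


Initial facts: {B}
Apply modus ponens to closure:
  B and B->D  =>  D
  D and D->E  =>  E
  E and E->C  =>  C
  E and E->A  =>  A
Final known: {A, B, C, D, E}
New propositions: {A, C, D, E}
Count = 4

4


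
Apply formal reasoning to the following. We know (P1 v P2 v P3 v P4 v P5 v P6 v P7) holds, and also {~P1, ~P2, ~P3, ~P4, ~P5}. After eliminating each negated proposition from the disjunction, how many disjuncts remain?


Original disjuncts (7): P1, P2, P3, P4, P5, P6, P7
Negated (eliminate): ~P1, ~P2, ~P3, ~P4, ~P5
Remaining disjuncts: P6, P7
Count = 7 - 5 = 2

2


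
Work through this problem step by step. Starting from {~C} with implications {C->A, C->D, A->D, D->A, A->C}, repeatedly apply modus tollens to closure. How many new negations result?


Initial negated facts: {~C}
Apply modus tollens to closure:
  ~C and A->C  =>  ~A
  ~A and D->A  =>  ~D
Final negated: {~A, ~C, ~D}
New negations: {~A, ~D}
Count = 2

2


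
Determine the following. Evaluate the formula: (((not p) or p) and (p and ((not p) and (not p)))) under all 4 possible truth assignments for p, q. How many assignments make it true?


Check all 4 assignments:
p=0, q=0: 0
p=0, q=1: 0
p=1, q=0: 0
p=1, q=1: 0
Count of True = 0

0


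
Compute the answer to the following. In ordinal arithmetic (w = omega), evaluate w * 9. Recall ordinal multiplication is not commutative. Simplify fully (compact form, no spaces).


Compute w * 9.
Ordinal * is associative and left-distributive over +, but NOT commutative; for finite n>1, n*w = w but w*n stays w*n.
w * 9 means 9 copies of w concatenated: w*9.
Result = w*9

w*9


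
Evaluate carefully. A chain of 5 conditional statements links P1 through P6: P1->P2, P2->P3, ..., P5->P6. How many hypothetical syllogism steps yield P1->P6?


With 5 implications in a chain connecting 6 propositions:
P1->P2, P2->P3, ..., P5->P6
Steps needed = (number of implications) - 1 = 5 - 1 = 4

4


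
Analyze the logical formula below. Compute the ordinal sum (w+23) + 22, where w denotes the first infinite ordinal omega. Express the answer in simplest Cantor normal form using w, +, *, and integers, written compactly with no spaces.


Compute (w+23) + 22.
Ordinal + is associative but NOT commutative; for finite n>0, n + w = w but w + n stays w+n.
By associativity: (w+23) + 22 = w + (23+22) = w+45.
Result = w+45

w+45


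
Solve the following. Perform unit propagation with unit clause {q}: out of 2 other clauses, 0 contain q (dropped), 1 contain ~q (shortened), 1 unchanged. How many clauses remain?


Satisfied (removed): 0
Shortened (remain): 1
Unchanged (remain): 1
Remaining = 1 + 1 = 2

2


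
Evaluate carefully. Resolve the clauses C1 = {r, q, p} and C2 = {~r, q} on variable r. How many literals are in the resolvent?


Remove r from C1 and ~r from C2.
C1 remainder: {q, p}
C2 remainder: {q}
Union (resolvent): {p, q}
Resolvent has 2 literal(s).

2


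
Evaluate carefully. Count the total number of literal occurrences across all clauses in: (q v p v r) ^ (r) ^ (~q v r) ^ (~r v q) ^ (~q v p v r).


Counting literals in each clause:
Clause 1: 3 literal(s)
Clause 2: 1 literal(s)
Clause 3: 2 literal(s)
Clause 4: 2 literal(s)
Clause 5: 3 literal(s)
Total = 11

11


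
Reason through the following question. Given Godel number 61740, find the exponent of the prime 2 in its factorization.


Factorize 61740 by dividing by 2 repeatedly.
Division steps: 2 divides 61740 exactly 2 time(s).
Exponent of 2 = 2

2


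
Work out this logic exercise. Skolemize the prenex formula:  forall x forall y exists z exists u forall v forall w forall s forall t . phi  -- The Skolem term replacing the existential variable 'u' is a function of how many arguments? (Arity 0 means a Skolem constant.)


Quantifier prefix: forall x forall y exists z exists u forall v forall w forall s forall t
'u' is existentially quantified at position 4.
Universal variables preceding it: x, y
Skolem function arity = 2

2


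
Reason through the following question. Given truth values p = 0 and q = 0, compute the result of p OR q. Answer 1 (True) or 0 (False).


p = 0, q = 0
Operation: p OR q
Evaluate: 0 OR 0 = 0

0


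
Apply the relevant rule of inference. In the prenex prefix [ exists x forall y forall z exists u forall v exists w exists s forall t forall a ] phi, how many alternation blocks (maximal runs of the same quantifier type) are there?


Quantifier-type sequence: E A A E A E E A A  (A=forall, E=exists)
Group into maximal same-type runs:
  Ex1 | Ax2 | Ex1 | Ax1 | Ex2 | Ax2
Number of blocks = 6

6


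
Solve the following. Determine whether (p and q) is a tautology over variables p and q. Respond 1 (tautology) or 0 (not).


Check all 4 assignments:
p=0, q=0: 0
p=0, q=1: 0
p=1, q=0: 0
p=1, q=1: 1
Satisfying count = 1/4.
Tautology iff count = 4: no.

0


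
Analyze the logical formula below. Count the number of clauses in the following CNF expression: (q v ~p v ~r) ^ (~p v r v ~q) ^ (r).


A CNF formula is a conjunction of clauses.
Clauses are separated by ^.
Counting the conjuncts: 3 clauses.

3


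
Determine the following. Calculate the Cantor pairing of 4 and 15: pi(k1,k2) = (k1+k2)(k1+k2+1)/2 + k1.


k1 + k2 = 19
(k1+k2)(k1+k2+1)/2 = 19 * 20 / 2 = 190
pi = 190 + 4 = 194

194


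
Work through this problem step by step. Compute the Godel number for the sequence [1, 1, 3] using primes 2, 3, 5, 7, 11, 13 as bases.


Encode each element as an exponent of the corresponding prime:
  2^1 = 2
  3^1 = 3
  5^3 = 125
Product = 2 * 3 * 125 = 750

750


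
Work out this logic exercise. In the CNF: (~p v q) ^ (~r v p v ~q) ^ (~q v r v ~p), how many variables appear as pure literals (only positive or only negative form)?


Check each variable for pure literal status:
p: mixed (not pure)
q: mixed (not pure)
r: mixed (not pure)
Pure literal count = 0

0


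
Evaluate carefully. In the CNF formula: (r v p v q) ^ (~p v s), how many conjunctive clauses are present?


A CNF formula is a conjunction of clauses.
Clauses are separated by ^.
Counting the conjuncts: 2 clauses.

2


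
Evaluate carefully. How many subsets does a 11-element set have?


The power set of a set with n elements has 2^n elements.
|P(S)| = 2^11 = 2048

2048


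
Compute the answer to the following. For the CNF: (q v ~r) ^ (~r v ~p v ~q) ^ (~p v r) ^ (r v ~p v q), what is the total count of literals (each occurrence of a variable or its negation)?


Counting literals in each clause:
Clause 1: 2 literal(s)
Clause 2: 3 literal(s)
Clause 3: 2 literal(s)
Clause 4: 3 literal(s)
Total = 10

10


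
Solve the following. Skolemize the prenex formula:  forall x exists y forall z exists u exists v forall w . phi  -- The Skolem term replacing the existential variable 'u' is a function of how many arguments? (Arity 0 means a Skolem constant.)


Quantifier prefix: forall x exists y forall z exists u exists v forall w
'u' is existentially quantified at position 4.
Universal variables preceding it: x, z
Skolem function arity = 2

2


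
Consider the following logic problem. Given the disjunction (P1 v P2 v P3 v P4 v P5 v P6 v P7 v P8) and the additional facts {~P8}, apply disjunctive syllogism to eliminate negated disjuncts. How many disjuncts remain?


Original disjuncts (8): P1, P2, P3, P4, P5, P6, P7, P8
Negated (eliminate): ~P8
Remaining disjuncts: P1, P2, P3, P4, P5, P6, P7
Count = 8 - 1 = 7

7


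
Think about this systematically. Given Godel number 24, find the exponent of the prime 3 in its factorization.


Factorize 24 by dividing by 3 repeatedly.
Division steps: 3 divides 24 exactly 1 time(s).
Exponent of 3 = 1

1


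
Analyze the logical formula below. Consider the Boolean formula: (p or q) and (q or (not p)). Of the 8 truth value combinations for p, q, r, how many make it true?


Evaluate all 8 assignments for p, q, r:
p=0, q=0, r=0: 0
p=0, q=0, r=1: 0
p=0, q=1, r=0: 1
p=0, q=1, r=1: 1
p=1, q=0, r=0: 0
p=1, q=0, r=1: 0
p=1, q=1, r=0: 1
p=1, q=1, r=1: 1
Satisfying count = 4

4


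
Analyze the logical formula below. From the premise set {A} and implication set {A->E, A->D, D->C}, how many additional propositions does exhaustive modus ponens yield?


Initial facts: {A}
Apply modus ponens to closure:
  A and A->E  =>  E
  A and A->D  =>  D
  D and D->C  =>  C
Final known: {A, C, D, E}
New propositions: {C, D, E}
Count = 3

3


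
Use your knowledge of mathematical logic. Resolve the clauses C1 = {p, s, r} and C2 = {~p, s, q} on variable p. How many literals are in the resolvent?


Remove p from C1 and ~p from C2.
C1 remainder: {s, r}
C2 remainder: {s, q}
Union (resolvent): {q, r, s}
Resolvent has 3 literal(s).

3


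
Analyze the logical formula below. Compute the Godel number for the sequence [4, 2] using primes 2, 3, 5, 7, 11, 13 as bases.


Encode each element as an exponent of the corresponding prime:
  2^4 = 16
  3^2 = 9
Product = 16 * 9 = 144

144


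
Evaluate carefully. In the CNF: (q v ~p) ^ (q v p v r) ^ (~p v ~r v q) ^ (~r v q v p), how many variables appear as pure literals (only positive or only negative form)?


Check each variable for pure literal status:
p: mixed (not pure)
q: pure positive
r: mixed (not pure)
Pure literal count = 1

1


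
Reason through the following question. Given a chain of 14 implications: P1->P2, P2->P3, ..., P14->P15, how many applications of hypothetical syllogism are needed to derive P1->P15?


With 14 implications in a chain connecting 15 propositions:
P1->P2, P2->P3, ..., P14->P15
Steps needed = (number of implications) - 1 = 14 - 1 = 13

13


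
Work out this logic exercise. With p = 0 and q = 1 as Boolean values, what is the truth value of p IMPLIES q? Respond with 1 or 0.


p = 0, q = 1
Operation: p IMPLIES q
Evaluate: 0 IMPLIES 1 = 1

1


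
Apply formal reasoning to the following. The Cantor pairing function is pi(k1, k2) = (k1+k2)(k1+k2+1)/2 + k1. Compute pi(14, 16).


k1 + k2 = 30
(k1+k2)(k1+k2+1)/2 = 30 * 31 / 2 = 465
pi = 465 + 14 = 479

479


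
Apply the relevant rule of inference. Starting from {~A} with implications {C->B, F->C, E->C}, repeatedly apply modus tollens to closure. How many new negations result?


Initial negated facts: {~A}
Apply modus tollens to closure:
  (no implication fires)
Final negated: {~A}
New negations: {(none)}
Count = 0

0


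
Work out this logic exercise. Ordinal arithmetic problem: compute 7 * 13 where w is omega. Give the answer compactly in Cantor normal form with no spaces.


Compute 7 * 13.
Ordinal * is associative and left-distributive over +, but NOT commutative; for finite n>1, n*w = w but w*n stays w*n.
Both finite; ordinal * agrees with natural *: 7 * 13 = 91.
Result = 91

91


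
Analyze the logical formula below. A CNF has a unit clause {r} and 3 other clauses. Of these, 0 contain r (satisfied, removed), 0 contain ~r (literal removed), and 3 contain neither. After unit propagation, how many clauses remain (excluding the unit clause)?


Satisfied (removed): 0
Shortened (remain): 0
Unchanged (remain): 3
Remaining = 0 + 3 = 3

3


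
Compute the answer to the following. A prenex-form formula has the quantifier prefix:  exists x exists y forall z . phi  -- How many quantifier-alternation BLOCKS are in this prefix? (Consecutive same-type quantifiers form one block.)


Quantifier-type sequence: E E A  (A=forall, E=exists)
Group into maximal same-type runs:
  Ex2 | Ax1
Number of blocks = 2

2


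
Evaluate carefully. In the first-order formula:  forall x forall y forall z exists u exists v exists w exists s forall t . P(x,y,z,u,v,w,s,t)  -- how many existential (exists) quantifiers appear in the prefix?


Quantifier prefix: forall x forall y forall z exists u exists v exists w exists s forall t
Mark each quantifier type:
  U U U E E E E U
Universal count = 4, Existential count = 4
Asked for existential (exists) quantifiers: 4

4


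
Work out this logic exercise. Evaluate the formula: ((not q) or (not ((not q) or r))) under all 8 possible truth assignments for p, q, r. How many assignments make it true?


Check all 8 assignments:
p=0, q=0, r=0: 1
p=0, q=0, r=1: 1
p=0, q=1, r=0: 1
p=0, q=1, r=1: 0
p=1, q=0, r=0: 1
p=1, q=0, r=1: 1
p=1, q=1, r=0: 1
p=1, q=1, r=1: 0
Count of True = 6

6


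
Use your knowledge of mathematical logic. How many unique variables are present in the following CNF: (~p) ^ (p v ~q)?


Identify each variable that appears in the formula.
Variables found: p, q
Count = 2

2


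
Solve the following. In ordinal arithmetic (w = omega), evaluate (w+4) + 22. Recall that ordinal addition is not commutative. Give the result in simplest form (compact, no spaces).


Compute (w+4) + 22.
Ordinal + is associative but NOT commutative; for finite n>0, n + w = w but w + n stays w+n.
By associativity: (w+4) + 22 = w + (4+22) = w+26.
Result = w+26

w+26


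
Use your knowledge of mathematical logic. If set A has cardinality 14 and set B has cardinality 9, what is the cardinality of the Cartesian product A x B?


The Cartesian product A x B contains all ordered pairs (a, b).
|A x B| = |A| * |B| = 14 * 9 = 126

126


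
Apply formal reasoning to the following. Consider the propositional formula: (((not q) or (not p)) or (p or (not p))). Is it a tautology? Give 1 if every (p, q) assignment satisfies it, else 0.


Check all 4 assignments:
p=0, q=0: 1
p=0, q=1: 1
p=1, q=0: 1
p=1, q=1: 1
Satisfying count = 4/4.
Tautology iff count = 4: yes.

1


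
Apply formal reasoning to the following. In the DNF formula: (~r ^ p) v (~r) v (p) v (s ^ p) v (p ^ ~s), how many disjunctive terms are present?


A DNF formula is a disjunction of terms (conjunctions).
Terms are separated by v.
Counting the disjuncts: 5 terms.

5


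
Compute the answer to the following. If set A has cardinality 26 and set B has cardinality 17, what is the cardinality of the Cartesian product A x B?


The Cartesian product A x B contains all ordered pairs (a, b).
|A x B| = |A| * |B| = 26 * 17 = 442

442


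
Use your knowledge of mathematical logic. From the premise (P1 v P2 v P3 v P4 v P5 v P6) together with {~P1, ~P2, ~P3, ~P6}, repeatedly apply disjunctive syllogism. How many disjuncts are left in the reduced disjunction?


Original disjuncts (6): P1, P2, P3, P4, P5, P6
Negated (eliminate): ~P1, ~P2, ~P3, ~P6
Remaining disjuncts: P4, P5
Count = 6 - 4 = 2

2


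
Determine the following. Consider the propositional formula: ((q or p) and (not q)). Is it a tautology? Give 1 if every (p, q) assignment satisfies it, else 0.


Check all 4 assignments:
p=0, q=0: 0
p=0, q=1: 0
p=1, q=0: 1
p=1, q=1: 0
Satisfying count = 1/4.
Tautology iff count = 4: no.

0


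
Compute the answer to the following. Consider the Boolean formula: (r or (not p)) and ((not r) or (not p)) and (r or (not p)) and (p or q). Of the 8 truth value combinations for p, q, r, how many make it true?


Evaluate all 8 assignments for p, q, r:
p=0, q=0, r=0: 0
p=0, q=0, r=1: 0
p=0, q=1, r=0: 1
p=0, q=1, r=1: 1
p=1, q=0, r=0: 0
p=1, q=0, r=1: 0
p=1, q=1, r=0: 0
p=1, q=1, r=1: 0
Satisfying count = 2

2


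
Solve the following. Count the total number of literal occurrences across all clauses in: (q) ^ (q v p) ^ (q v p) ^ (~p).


Counting literals in each clause:
Clause 1: 1 literal(s)
Clause 2: 2 literal(s)
Clause 3: 2 literal(s)
Clause 4: 1 literal(s)
Total = 6

6


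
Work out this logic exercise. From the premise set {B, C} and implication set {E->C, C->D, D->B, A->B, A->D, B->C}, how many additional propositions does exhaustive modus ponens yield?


Initial facts: {B, C}
Apply modus ponens to closure:
  C and C->D  =>  D
Final known: {B, C, D}
New propositions: {D}
Count = 1

1


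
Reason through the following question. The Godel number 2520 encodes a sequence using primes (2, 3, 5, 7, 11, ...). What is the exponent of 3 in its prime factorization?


Factorize 2520 by dividing by 3 repeatedly.
Division steps: 3 divides 2520 exactly 2 time(s).
Exponent of 3 = 2

2


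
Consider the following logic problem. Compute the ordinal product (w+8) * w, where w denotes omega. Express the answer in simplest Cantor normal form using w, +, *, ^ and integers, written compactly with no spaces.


Compute (w+8) * w.
Ordinal * is associative and left-distributive over +, but NOT commutative; for finite n>1, n*w = w but w*n stays w*n.
(w+8) * w = sup{(w+8)*k : k<w} = sup{w*k+8} = w^2 (the +8 tail is absorbed in the limit).
Result = w^2

w^2


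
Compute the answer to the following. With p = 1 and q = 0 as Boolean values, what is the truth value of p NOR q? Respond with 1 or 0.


p = 1, q = 0
Operation: p NOR q
Evaluate: 1 NOR 0 = 0

0


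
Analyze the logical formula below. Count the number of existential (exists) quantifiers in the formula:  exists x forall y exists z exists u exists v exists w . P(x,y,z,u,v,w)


Quantifier prefix: exists x forall y exists z exists u exists v exists w
Mark each quantifier type:
  E U E E E E
Universal count = 1, Existential count = 5
Asked for existential (exists) quantifiers: 5

5


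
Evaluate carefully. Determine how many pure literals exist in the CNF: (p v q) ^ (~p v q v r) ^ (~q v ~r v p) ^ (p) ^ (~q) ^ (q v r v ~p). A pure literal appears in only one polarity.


Check each variable for pure literal status:
p: mixed (not pure)
q: mixed (not pure)
r: mixed (not pure)
Pure literal count = 0

0


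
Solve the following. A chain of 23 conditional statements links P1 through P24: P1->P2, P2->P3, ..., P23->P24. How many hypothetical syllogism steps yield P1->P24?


With 23 implications in a chain connecting 24 propositions:
P1->P2, P2->P3, ..., P23->P24
Steps needed = (number of implications) - 1 = 23 - 1 = 22

22


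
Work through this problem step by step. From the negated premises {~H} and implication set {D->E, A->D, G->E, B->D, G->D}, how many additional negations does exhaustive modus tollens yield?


Initial negated facts: {~H}
Apply modus tollens to closure:
  (no implication fires)
Final negated: {~H}
New negations: {(none)}
Count = 0

0


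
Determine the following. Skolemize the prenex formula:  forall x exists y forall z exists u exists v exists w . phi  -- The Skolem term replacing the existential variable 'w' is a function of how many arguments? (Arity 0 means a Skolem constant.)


Quantifier prefix: forall x exists y forall z exists u exists v exists w
'w' is existentially quantified at position 6.
Universal variables preceding it: x, z
Skolem function arity = 2

2


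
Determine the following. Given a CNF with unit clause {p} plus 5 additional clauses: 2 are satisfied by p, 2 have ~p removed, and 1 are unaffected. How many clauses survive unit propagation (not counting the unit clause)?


Satisfied (removed): 2
Shortened (remain): 2
Unchanged (remain): 1
Remaining = 2 + 1 = 3

3


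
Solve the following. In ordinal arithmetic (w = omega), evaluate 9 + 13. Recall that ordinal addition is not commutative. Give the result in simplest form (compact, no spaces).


Compute 9 + 13.
Ordinal + is associative but NOT commutative; for finite n>0, n + w = w but w + n stays w+n.
Both operands finite; ordinal + agrees with natural +: 9 + 13 = 22.
Result = 22

22


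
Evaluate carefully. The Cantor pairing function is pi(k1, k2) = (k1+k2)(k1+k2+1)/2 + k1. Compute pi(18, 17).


k1 + k2 = 35
(k1+k2)(k1+k2+1)/2 = 35 * 36 / 2 = 630
pi = 630 + 18 = 648

648


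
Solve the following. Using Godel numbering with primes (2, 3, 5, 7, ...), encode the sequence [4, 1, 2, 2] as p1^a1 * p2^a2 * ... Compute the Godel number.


Encode each element as an exponent of the corresponding prime:
  2^4 = 16
  3^1 = 3
  5^2 = 25
  7^2 = 49
Product = 16 * 3 * 25 * 49 = 58800

58800


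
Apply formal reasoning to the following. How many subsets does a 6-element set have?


The power set of a set with n elements has 2^n elements.
|P(S)| = 2^6 = 64

64


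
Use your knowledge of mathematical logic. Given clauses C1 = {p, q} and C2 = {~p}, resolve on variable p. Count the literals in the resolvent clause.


Remove p from C1 and ~p from C2.
C1 remainder: {q}
C2 remainder: {}
Union (resolvent): {q}
Resolvent has 1 literal(s).

1


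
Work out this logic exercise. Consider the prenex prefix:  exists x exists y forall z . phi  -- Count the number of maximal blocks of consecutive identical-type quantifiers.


Quantifier-type sequence: E E A  (A=forall, E=exists)
Group into maximal same-type runs:
  Ex2 | Ax1
Number of blocks = 2

2


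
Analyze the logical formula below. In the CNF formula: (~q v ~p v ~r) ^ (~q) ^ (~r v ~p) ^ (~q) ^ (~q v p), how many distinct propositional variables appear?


Identify each variable that appears in the formula.
Variables found: p, q, r
Count = 3

3


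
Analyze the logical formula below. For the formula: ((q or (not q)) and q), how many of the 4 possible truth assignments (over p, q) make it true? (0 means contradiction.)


Check all 4 assignments:
p=0, q=0: 0
p=0, q=1: 1
p=1, q=0: 0
p=1, q=1: 1
Count of True = 2

2


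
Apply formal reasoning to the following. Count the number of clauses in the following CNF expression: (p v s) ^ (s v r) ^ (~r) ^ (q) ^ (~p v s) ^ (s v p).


A CNF formula is a conjunction of clauses.
Clauses are separated by ^.
Counting the conjuncts: 6 clauses.

6


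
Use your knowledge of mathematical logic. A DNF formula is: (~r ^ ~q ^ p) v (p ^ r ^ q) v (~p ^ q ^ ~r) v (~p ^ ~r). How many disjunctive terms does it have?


A DNF formula is a disjunction of terms (conjunctions).
Terms are separated by v.
Counting the disjuncts: 4 terms.

4


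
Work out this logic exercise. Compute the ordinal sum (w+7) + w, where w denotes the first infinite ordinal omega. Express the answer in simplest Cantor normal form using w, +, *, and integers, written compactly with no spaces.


Compute (w+7) + w.
Ordinal + is associative but NOT commutative; for finite n>0, n + w = w but w + n stays w+n.
(w+7) + w = w + (7+w) = w + w = w*2 (the finite tail 7 is absorbed by the right w).
Result = w*2

w*2


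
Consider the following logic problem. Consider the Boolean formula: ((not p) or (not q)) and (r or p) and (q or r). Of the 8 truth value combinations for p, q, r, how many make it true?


Evaluate all 8 assignments for p, q, r:
p=0, q=0, r=0: 0
p=0, q=0, r=1: 1
p=0, q=1, r=0: 0
p=0, q=1, r=1: 1
p=1, q=0, r=0: 0
p=1, q=0, r=1: 1
p=1, q=1, r=0: 0
p=1, q=1, r=1: 0
Satisfying count = 3

3


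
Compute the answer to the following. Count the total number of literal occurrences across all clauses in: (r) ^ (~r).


Counting literals in each clause:
Clause 1: 1 literal(s)
Clause 2: 1 literal(s)
Total = 2

2


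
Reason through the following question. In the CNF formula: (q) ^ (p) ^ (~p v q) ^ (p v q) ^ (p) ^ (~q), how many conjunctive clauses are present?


A CNF formula is a conjunction of clauses.
Clauses are separated by ^.
Counting the conjuncts: 6 clauses.

6


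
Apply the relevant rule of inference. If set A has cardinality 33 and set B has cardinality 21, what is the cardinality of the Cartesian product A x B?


The Cartesian product A x B contains all ordered pairs (a, b).
|A x B| = |A| * |B| = 33 * 21 = 693

693


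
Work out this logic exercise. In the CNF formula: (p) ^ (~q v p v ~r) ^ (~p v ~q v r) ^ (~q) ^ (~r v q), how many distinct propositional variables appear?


Identify each variable that appears in the formula.
Variables found: p, q, r
Count = 3

3


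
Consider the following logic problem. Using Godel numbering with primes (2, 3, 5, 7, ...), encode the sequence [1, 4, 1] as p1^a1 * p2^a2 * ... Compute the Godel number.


Encode each element as an exponent of the corresponding prime:
  2^1 = 2
  3^4 = 81
  5^1 = 5
Product = 2 * 81 * 5 = 810

810


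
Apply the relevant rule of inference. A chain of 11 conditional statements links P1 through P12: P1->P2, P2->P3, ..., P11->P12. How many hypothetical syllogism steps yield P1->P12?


With 11 implications in a chain connecting 12 propositions:
P1->P2, P2->P3, ..., P11->P12
Steps needed = (number of implications) - 1 = 11 - 1 = 10

10


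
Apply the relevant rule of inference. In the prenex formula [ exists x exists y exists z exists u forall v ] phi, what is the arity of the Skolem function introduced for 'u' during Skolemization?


Quantifier prefix: exists x exists y exists z exists u forall v
'u' is existentially quantified at position 4.
No universal quantifiers precede it.
Skolem function arity = 0 (a Skolem constant)

0


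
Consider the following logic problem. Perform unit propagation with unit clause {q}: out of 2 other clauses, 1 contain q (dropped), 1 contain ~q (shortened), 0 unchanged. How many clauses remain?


Satisfied (removed): 1
Shortened (remain): 1
Unchanged (remain): 0
Remaining = 1 + 0 = 1

1


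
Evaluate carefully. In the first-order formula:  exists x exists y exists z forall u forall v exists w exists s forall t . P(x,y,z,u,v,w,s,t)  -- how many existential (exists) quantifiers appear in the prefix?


Quantifier prefix: exists x exists y exists z forall u forall v exists w exists s forall t
Mark each quantifier type:
  E E E U U E E U
Universal count = 3, Existential count = 5
Asked for existential (exists) quantifiers: 5

5


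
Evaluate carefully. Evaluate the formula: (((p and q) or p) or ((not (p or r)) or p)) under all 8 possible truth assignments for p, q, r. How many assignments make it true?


Check all 8 assignments:
p=0, q=0, r=0: 1
p=0, q=0, r=1: 0
p=0, q=1, r=0: 1
p=0, q=1, r=1: 0
p=1, q=0, r=0: 1
p=1, q=0, r=1: 1
p=1, q=1, r=0: 1
p=1, q=1, r=1: 1
Count of True = 6

6


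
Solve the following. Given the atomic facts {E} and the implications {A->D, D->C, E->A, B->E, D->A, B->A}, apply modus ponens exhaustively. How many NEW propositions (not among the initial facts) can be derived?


Initial facts: {E}
Apply modus ponens to closure:
  E and E->A  =>  A
  A and A->D  =>  D
  D and D->C  =>  C
Final known: {A, C, D, E}
New propositions: {A, C, D}
Count = 3

3


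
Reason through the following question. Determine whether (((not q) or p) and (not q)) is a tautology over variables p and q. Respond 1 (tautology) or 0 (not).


Check all 4 assignments:
p=0, q=0: 1
p=0, q=1: 0
p=1, q=0: 1
p=1, q=1: 0
Satisfying count = 2/4.
Tautology iff count = 4: no.

0


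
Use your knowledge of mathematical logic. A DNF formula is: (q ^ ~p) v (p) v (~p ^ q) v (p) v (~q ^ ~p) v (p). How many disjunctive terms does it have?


A DNF formula is a disjunction of terms (conjunctions).
Terms are separated by v.
Counting the disjuncts: 6 terms.

6


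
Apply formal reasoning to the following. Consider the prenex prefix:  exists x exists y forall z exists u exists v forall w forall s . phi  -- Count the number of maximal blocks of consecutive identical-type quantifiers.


Quantifier-type sequence: E E A E E A A  (A=forall, E=exists)
Group into maximal same-type runs:
  Ex2 | Ax1 | Ex2 | Ax2
Number of blocks = 4

4


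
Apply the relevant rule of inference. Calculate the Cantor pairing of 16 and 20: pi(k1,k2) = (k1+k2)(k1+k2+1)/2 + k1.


k1 + k2 = 36
(k1+k2)(k1+k2+1)/2 = 36 * 37 / 2 = 666
pi = 666 + 16 = 682

682


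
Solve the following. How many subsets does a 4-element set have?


The power set of a set with n elements has 2^n elements.
|P(S)| = 2^4 = 16

16


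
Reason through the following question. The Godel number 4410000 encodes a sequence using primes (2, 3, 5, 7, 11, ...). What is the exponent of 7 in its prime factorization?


Factorize 4410000 by dividing by 7 repeatedly.
Division steps: 7 divides 4410000 exactly 2 time(s).
Exponent of 7 = 2

2


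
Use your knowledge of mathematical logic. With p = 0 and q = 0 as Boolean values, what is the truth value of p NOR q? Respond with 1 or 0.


p = 0, q = 0
Operation: p NOR q
Evaluate: 0 NOR 0 = 1

1


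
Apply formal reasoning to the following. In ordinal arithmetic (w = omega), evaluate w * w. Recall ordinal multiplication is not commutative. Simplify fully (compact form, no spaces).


Compute w * w.
Ordinal * is associative and left-distributive over +, but NOT commutative; for finite n>1, n*w = w but w*n stays w*n.
w * w = w^2 by definition.
Result = w^2

w^2


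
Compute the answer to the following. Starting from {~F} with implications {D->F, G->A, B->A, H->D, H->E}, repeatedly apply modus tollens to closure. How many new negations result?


Initial negated facts: {~F}
Apply modus tollens to closure:
  ~F and D->F  =>  ~D
  ~D and H->D  =>  ~H
Final negated: {~D, ~F, ~H}
New negations: {~D, ~H}
Count = 2

2


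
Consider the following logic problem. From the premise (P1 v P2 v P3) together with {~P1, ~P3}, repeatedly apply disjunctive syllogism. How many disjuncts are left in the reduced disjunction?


Original disjuncts (3): P1, P2, P3
Negated (eliminate): ~P1, ~P3
Remaining disjuncts: P2
Count = 3 - 2 = 1

1


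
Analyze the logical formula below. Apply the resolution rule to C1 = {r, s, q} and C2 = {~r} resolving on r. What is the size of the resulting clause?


Remove r from C1 and ~r from C2.
C1 remainder: {s, q}
C2 remainder: {}
Union (resolvent): {q, s}
Resolvent has 2 literal(s).

2


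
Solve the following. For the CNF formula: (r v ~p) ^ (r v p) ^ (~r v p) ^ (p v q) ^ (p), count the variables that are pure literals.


Check each variable for pure literal status:
p: mixed (not pure)
q: pure positive
r: mixed (not pure)
Pure literal count = 1

1


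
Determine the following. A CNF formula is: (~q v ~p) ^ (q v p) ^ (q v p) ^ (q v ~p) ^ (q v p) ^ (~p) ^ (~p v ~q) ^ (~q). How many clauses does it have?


A CNF formula is a conjunction of clauses.
Clauses are separated by ^.
Counting the conjuncts: 8 clauses.

8


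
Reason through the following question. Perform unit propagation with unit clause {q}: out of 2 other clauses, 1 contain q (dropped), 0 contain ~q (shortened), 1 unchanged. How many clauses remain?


Satisfied (removed): 1
Shortened (remain): 0
Unchanged (remain): 1
Remaining = 0 + 1 = 1

1


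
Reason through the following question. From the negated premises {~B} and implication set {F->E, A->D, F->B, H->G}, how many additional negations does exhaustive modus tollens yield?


Initial negated facts: {~B}
Apply modus tollens to closure:
  ~B and F->B  =>  ~F
Final negated: {~B, ~F}
New negations: {~F}
Count = 1

1


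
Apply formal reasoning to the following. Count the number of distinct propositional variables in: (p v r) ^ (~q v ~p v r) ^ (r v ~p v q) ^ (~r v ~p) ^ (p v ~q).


Identify each variable that appears in the formula.
Variables found: p, q, r
Count = 3

3


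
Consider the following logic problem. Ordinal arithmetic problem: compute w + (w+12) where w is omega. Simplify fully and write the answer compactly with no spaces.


Compute w + (w+12).
Ordinal + is associative but NOT commutative; for finite n>0, n + w = w but w + n stays w+n.
w + (w+12) = (w+w) + 12 = w*2+12.
Result = w*2+12

w*2+12


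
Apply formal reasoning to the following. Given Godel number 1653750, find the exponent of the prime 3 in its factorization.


Factorize 1653750 by dividing by 3 repeatedly.
Division steps: 3 divides 1653750 exactly 3 time(s).
Exponent of 3 = 3

3


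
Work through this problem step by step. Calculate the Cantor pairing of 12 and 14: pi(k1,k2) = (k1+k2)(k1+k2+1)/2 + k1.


k1 + k2 = 26
(k1+k2)(k1+k2+1)/2 = 26 * 27 / 2 = 351
pi = 351 + 12 = 363

363


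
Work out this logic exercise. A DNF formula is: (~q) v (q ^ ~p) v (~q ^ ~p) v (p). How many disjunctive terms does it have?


A DNF formula is a disjunction of terms (conjunctions).
Terms are separated by v.
Counting the disjuncts: 4 terms.

4


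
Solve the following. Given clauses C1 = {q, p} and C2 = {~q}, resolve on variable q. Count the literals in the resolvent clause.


Remove q from C1 and ~q from C2.
C1 remainder: {p}
C2 remainder: {}
Union (resolvent): {p}
Resolvent has 1 literal(s).

1


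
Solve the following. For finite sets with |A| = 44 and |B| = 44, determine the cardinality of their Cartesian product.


The Cartesian product A x B contains all ordered pairs (a, b).
|A x B| = |A| * |B| = 44 * 44 = 1936

1936


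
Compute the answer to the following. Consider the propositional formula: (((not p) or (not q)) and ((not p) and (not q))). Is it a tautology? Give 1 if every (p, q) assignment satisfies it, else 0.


Check all 4 assignments:
p=0, q=0: 1
p=0, q=1: 0
p=1, q=0: 0
p=1, q=1: 0
Satisfying count = 1/4.
Tautology iff count = 4: no.

0


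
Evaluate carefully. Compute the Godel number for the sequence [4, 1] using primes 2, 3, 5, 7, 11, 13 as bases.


Encode each element as an exponent of the corresponding prime:
  2^4 = 16
  3^1 = 3
Product = 16 * 3 = 48

48


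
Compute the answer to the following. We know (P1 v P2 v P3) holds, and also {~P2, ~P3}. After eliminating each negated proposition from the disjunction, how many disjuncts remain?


Original disjuncts (3): P1, P2, P3
Negated (eliminate): ~P2, ~P3
Remaining disjuncts: P1
Count = 3 - 2 = 1

1


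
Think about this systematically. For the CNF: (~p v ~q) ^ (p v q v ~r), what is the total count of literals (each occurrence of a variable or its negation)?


Counting literals in each clause:
Clause 1: 2 literal(s)
Clause 2: 3 literal(s)
Total = 5

5


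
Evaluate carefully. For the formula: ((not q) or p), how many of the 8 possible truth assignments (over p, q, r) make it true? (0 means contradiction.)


Check all 8 assignments:
p=0, q=0, r=0: 1
p=0, q=0, r=1: 1
p=0, q=1, r=0: 0
p=0, q=1, r=1: 0
p=1, q=0, r=0: 1
p=1, q=0, r=1: 1
p=1, q=1, r=0: 1
p=1, q=1, r=1: 1
Count of True = 6

6


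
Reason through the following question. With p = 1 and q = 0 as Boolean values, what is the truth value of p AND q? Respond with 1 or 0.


p = 1, q = 0
Operation: p AND q
Evaluate: 1 AND 0 = 0

0


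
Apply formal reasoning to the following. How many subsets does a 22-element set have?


The power set of a set with n elements has 2^n elements.
|P(S)| = 2^22 = 4194304

4194304


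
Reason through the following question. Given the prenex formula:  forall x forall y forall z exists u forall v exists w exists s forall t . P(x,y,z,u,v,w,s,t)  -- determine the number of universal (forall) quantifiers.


Quantifier prefix: forall x forall y forall z exists u forall v exists w exists s forall t
Mark each quantifier type:
  U U U E U E E U
Universal count = 5, Existential count = 3
Asked for universal (forall) quantifiers: 5

5


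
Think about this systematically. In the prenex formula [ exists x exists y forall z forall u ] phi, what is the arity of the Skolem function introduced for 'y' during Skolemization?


Quantifier prefix: exists x exists y forall z forall u
'y' is existentially quantified at position 2.
No universal quantifiers precede it.
Skolem function arity = 0 (a Skolem constant)

0


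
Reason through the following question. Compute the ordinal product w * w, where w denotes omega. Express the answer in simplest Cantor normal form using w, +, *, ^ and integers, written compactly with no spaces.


Compute w * w.
Ordinal * is associative and left-distributive over +, but NOT commutative; for finite n>1, n*w = w but w*n stays w*n.
w * w = w^2 by definition.
Result = w^2

w^2


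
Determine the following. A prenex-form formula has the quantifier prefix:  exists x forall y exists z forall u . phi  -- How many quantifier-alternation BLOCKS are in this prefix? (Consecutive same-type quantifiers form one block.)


Quantifier-type sequence: E A E A  (A=forall, E=exists)
Group into maximal same-type runs:
  Ex1 | Ax1 | Ex1 | Ax1
Number of blocks = 4

4
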